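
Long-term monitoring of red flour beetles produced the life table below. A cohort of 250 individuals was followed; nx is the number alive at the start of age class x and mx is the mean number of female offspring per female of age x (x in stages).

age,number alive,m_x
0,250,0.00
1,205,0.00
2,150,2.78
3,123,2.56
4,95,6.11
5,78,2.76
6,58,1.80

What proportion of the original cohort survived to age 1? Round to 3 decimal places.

l_1 = n_1/n_0 = 205/250 = 0.82 → 0.820

0.820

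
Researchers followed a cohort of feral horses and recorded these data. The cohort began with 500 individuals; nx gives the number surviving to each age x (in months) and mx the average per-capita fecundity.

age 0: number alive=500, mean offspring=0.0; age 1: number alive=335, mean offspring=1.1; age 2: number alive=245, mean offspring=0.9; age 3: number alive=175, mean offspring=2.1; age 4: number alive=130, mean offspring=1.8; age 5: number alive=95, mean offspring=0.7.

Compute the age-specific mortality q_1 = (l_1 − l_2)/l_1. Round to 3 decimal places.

lx = nx/n0 = nx/500: 1, 0.67, 0.49, 0.35, 0.26, 0.19
q_1 = (l_1 − l_2) / l_1 = (0.67 − 0.49) / 0.67
     = 0.18 / 0.67 = 0.268657… → 0.269

0.269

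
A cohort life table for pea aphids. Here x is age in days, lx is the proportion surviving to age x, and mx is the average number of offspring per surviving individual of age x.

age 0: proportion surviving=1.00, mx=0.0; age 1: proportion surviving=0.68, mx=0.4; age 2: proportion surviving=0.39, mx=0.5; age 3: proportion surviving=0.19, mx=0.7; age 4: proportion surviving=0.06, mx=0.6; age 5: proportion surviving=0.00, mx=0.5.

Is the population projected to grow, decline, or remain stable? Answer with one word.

R0 = Σ lx·mx = 0 + 0.272 + 0.195 + 0.133 + 0.036 + 0 = 0.636
R0 < 1, so the population is declining.

declining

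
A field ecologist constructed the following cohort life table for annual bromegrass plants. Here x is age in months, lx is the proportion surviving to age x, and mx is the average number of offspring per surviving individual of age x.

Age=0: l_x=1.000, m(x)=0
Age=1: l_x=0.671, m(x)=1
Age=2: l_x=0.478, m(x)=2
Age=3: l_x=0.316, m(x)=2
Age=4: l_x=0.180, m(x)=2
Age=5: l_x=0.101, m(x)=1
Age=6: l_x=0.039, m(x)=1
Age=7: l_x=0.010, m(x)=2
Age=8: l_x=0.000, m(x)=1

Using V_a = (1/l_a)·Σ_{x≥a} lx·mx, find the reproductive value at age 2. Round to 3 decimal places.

lx·mx for x ≥ 2: 0.956, 0.632, 0.36, 0.101, 0.039, 0.02, 0 → sum = 2.108
V_2 = 2.108 / l_2 = 2.108 / 0.478 = 4.410042… → 4.410

4.410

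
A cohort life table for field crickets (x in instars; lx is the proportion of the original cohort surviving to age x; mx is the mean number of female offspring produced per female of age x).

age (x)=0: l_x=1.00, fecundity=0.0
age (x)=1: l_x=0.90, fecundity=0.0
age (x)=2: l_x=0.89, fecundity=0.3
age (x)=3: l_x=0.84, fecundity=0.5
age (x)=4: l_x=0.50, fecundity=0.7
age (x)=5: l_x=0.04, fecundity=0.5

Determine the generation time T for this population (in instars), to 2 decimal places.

lx·mx: 0, 0, 0.267, 0.42, 0.35, 0.02 → R0 = 1.057
x·lx·mx: 0, 0, 0.534, 1.26, 1.4, 0.1 → Σ = 3.294
T = 3.294 / 1.057 = 3.116367… → 3.12

3.12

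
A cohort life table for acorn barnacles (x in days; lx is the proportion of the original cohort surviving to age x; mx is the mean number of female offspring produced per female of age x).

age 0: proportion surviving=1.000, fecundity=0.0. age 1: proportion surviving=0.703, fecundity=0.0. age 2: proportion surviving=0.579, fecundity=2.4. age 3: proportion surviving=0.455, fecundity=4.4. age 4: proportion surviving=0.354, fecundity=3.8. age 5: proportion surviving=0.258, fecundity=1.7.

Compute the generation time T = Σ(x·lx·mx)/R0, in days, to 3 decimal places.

lx·mx: 0, 0, 1.3896, 2.002, 1.3452, 0.4386 → R0 = 5.1754
x·lx·mx: 0, 0, 2.7792, 6.006, 5.3808, 2.193 → Σ = 16.359
T = 16.359 / 5.1754 = 3.160915… → 3.161

3.161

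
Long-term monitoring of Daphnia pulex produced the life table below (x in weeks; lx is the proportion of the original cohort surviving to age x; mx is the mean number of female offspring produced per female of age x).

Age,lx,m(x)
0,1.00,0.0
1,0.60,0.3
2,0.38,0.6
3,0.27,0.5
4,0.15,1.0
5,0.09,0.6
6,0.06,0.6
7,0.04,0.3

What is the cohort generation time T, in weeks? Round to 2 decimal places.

lx·mx: 0, 0.18, 0.228, 0.135, 0.15, 0.054, 0.036, 0.012 → R0 = 0.795
x·lx·mx: 0, 0.18, 0.456, 0.405, 0.6, 0.27, 0.216, 0.084 → Σ = 2.211
T = 2.211 / 0.795 = 2.781132… → 2.78

2.78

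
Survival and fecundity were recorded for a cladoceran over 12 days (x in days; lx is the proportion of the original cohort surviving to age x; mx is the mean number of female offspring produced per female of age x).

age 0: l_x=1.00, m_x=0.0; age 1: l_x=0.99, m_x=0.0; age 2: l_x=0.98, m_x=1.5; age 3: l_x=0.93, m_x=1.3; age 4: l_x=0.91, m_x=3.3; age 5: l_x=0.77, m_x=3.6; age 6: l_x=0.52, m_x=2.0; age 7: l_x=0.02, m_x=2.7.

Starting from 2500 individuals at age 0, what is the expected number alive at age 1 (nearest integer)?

Expected survivors = N0 · l_1 = 2500 × 0.99 = 2475 → 2475

2475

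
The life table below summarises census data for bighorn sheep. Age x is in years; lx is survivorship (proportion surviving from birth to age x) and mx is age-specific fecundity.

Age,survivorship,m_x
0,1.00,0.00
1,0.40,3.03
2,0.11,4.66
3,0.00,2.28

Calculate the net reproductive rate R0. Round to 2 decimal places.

lx·mx by age: 0, 1.212, 0.5126, 0
R0 = Σ lx·mx = 1.7246 → 1.72

1.72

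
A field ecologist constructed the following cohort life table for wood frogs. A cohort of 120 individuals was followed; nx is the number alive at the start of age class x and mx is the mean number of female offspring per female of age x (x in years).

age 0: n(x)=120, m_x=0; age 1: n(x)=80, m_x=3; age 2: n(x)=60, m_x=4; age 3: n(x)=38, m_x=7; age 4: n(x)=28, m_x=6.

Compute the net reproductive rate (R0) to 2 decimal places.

lx = nx/n0 = nx/120: 1, 0.66667…, 0.5, 0.31667…, 0.23333…
lx·mx by age: 0, 2…, 2, 2.216667…, 1.4…
R0 = Σ lx·mx = 7.616667… → 7.62

7.62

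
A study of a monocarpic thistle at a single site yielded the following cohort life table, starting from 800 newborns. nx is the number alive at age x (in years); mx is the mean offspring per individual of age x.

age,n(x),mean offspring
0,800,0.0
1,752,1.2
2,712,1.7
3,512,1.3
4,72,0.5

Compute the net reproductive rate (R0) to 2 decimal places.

lx = nx/n0 = nx/800: 1, 0.94, 0.89, 0.64, 0.09
lx·mx by age: 0, 1.128, 1.513, 0.832, 0.045
R0 = Σ lx·mx = 3.518 → 3.52

3.52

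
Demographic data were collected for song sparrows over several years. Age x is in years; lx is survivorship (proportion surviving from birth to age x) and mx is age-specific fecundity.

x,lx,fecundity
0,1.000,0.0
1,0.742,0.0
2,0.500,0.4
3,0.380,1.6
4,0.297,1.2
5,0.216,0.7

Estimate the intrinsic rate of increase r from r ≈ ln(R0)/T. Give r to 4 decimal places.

0.0819

R0 = Σ lx·mx = 0 + 0 + 0.2 + 0.608 + 0.3564 + 0.1512 = 1.3156
Σ x·lx·mx = 4.4056; T = 4.4056/1.3156 = 3.34874…
r ≈ ln(R0)/T = ln(1.3156)/3.34874… = 0.081909… → 0.0819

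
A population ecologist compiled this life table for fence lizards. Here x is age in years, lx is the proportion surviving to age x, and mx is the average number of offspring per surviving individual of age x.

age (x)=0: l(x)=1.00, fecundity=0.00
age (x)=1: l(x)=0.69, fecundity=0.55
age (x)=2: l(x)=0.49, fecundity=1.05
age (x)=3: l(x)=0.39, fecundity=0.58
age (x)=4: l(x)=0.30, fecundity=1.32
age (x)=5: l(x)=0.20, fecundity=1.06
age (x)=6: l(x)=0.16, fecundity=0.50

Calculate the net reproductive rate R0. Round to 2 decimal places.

1.81

lx·mx by age: 0, 0.3795, 0.5145, 0.2262, 0.396, 0.212, 0.08
R0 = Σ lx·mx = 1.8082 → 1.81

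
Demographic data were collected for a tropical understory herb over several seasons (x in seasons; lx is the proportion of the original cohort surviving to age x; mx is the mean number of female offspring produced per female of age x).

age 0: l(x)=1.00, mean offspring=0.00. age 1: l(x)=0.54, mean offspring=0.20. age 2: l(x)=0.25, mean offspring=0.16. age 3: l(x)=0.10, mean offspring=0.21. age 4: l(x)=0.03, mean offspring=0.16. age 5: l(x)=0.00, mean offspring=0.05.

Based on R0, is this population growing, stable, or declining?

declining

R0 = Σ lx·mx = 0 + 0.108 + 0.04 + 0.021 + 0.0048 + 0 = 0.1738
R0 < 1, so the population is declining.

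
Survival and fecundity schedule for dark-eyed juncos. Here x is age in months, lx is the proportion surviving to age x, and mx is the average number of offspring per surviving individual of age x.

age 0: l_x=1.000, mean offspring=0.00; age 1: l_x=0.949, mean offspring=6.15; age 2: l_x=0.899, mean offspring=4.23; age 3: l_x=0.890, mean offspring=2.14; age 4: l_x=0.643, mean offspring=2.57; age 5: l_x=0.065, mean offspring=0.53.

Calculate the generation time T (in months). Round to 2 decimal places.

lx·mx: 0, 5.83635, 3.80277, 1.9046, 1.65251, 0.03445 → R0 = 13.23068
x·lx·mx: 0, 5.83635, 7.60554, 5.7138, 6.61004, 0.17225 → Σ = 25.93798
T = 25.93798 / 13.23068 = 1.960442… → 1.96

1.96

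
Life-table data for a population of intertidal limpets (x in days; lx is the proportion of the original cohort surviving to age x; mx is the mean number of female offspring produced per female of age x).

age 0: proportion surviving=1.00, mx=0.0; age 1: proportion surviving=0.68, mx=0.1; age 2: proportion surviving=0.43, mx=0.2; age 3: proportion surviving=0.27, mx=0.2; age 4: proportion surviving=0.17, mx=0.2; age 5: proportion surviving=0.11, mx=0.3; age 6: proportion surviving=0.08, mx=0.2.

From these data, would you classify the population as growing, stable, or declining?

R0 = Σ lx·mx = 0 + 0.068 + 0.086 + 0.054 + 0.034 + 0.033 + 0.016 = 0.291
R0 < 1, so the population is declining.

declining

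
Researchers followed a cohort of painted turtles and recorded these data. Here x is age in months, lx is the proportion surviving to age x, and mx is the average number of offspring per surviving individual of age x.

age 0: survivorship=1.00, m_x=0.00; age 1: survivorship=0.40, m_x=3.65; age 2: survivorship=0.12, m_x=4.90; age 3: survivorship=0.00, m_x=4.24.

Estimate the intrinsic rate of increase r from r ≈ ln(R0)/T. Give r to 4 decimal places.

0.5570

R0 = Σ lx·mx = 0 + 1.46 + 0.588 + 0 = 2.048
Σ x·lx·mx = 2.636; T = 2.636/2.048 = 1.28711…
r ≈ ln(R0)/T = ln(2.048)/1.28711… = 0.556956… → 0.5570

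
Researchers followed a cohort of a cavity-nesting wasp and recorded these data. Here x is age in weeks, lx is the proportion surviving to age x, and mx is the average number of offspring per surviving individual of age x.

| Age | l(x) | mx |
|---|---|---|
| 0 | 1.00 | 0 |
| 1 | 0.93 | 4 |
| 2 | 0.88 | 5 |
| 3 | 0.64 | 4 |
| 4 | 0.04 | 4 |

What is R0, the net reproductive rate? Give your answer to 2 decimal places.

10.84

lx·mx by age: 0, 3.72, 4.4, 2.56, 0.16
R0 = Σ lx·mx = 10.84 → 10.84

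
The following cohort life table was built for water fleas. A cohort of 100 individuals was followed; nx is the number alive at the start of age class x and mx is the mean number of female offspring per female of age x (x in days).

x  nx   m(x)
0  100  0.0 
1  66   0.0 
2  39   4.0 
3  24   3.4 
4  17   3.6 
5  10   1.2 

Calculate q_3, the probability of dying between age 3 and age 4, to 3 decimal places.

0.292

lx = nx/n0 = nx/100: 1, 0.66, 0.39, 0.24, 0.17, 0.1
q_3 = (l_3 − l_4) / l_3 = (0.24 − 0.17) / 0.24
     = 0.07 / 0.24 = 0.291667… → 0.292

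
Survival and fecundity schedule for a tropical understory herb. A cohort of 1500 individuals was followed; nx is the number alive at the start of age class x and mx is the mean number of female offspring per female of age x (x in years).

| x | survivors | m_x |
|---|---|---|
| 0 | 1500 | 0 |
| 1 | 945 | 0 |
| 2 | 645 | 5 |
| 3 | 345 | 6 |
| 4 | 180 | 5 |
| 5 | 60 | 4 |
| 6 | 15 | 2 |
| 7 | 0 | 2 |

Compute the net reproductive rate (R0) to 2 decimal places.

lx = nx/n0 = nx/1500: 1, 0.63, 0.43, 0.23, 0.12, 0.04, 0.01, 0
lx·mx by age: 0, 0, 2.15, 1.38, 0.6, 0.16, 0.02, 0
R0 = Σ lx·mx = 4.31 → 4.31

4.31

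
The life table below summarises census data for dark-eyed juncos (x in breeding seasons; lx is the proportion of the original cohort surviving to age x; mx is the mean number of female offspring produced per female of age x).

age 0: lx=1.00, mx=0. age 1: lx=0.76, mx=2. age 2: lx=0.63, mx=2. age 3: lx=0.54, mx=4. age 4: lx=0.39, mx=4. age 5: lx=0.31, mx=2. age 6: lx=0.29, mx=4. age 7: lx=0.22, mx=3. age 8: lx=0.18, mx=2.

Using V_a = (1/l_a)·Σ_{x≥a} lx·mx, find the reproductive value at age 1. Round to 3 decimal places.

lx·mx for x ≥ 1: 1.52, 1.26, 2.16, 1.56, 0.62, 1.16, 0.66, 0.36 → sum = 9.3
V_1 = 9.3 / l_1 = 9.3 / 0.76 = 12.236842… → 12.237

12.237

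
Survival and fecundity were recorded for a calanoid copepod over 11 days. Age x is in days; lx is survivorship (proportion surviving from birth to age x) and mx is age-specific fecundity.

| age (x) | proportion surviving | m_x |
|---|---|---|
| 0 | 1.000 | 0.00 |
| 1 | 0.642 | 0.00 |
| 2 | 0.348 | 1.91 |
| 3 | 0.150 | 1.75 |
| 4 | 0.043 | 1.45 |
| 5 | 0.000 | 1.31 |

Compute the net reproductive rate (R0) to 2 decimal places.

lx·mx by age: 0, 0, 0.66468, 0.2625, 0.06235, 0
R0 = Σ lx·mx = 0.98953 → 0.99

0.99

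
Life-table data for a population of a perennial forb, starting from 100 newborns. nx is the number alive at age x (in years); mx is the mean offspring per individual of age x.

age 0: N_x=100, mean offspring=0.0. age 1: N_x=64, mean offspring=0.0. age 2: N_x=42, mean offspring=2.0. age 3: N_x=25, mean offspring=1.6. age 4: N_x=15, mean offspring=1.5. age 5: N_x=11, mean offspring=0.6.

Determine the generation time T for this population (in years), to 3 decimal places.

2.685

lx = nx/n0 = nx/100: 1, 0.64, 0.42, 0.25, 0.15, 0.11
lx·mx: 0, 0, 0.84, 0.4, 0.225, 0.066 → R0 = 1.531
x·lx·mx: 0, 0, 1.68, 1.2, 0.9, 0.33 → Σ = 4.11
T = 4.11 / 1.531 = 2.68452… → 2.685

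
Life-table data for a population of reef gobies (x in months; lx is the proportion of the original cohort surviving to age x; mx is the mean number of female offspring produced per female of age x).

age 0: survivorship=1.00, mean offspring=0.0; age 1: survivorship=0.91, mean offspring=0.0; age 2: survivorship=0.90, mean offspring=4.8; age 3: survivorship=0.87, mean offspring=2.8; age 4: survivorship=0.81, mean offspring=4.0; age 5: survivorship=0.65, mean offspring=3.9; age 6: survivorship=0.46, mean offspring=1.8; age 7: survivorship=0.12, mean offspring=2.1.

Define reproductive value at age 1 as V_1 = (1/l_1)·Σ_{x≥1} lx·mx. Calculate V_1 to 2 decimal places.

lx·mx for x ≥ 1: 0, 4.32, 2.436, 3.24, 2.535, 0.828, 0.252 → sum = 13.611
V_1 = 13.611 / l_1 = 13.611 / 0.91 = 14.957143… → 14.96

14.96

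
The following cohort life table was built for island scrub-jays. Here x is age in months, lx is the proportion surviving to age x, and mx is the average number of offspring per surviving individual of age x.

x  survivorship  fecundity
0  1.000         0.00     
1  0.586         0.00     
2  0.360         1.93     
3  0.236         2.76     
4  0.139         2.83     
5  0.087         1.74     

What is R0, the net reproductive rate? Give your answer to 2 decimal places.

lx·mx by age: 0, 0, 0.6948, 0.65136, 0.39337, 0.15138
R0 = Σ lx·mx = 1.89091 → 1.89

1.89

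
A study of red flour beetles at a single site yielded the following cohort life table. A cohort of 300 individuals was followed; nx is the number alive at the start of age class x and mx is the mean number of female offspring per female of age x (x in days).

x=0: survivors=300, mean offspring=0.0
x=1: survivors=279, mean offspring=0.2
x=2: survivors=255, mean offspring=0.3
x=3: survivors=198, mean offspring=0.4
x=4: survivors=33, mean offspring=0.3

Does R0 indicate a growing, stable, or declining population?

declining

lx = nx/n0 = nx/300: 1, 0.93, 0.85, 0.66, 0.11
R0 = Σ lx·mx = 0 + 0.186 + 0.255 + 0.264 + 0.033 = 0.738
R0 < 1, so the population is declining.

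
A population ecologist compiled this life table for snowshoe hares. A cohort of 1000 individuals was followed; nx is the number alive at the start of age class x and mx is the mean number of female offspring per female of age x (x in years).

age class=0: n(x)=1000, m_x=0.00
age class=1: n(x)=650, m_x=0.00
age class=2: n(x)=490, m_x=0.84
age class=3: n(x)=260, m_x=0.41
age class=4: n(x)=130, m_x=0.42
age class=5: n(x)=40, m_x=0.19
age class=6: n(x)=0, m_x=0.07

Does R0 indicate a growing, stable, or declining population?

lx = nx/n0 = nx/1000: 1, 0.65, 0.49, 0.26, 0.13, 0.04, 0
R0 = Σ lx·mx = 0 + 0 + 0.4116 + 0.1066 + 0.0546 + 0.0076 + 0 = 0.5804
R0 < 1, so the population is declining.

declining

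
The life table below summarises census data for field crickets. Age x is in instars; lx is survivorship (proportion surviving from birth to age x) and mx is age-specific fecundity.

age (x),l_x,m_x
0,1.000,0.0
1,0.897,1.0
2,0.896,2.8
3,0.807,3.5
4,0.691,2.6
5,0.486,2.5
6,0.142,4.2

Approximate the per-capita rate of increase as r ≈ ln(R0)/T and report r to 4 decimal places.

R0 = Σ lx·mx = 0 + 0.897 + 2.5088 + 2.8245 + 1.7966 + 1.215 + 0.5964 = 9.8383
Σ x·lx·mx = 31.2279; T = 31.2279/9.8383 = 3.17412…
r ≈ ln(R0)/T = ln(9.8383)/3.17412… = 0.72029… → 0.7203

0.7203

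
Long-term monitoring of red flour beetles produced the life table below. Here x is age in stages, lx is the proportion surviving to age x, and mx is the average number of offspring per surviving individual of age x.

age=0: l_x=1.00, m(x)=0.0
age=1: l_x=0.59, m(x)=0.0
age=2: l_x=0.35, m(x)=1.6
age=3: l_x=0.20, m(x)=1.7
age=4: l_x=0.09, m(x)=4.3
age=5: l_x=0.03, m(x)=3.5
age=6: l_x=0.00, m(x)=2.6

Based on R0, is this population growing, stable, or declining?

R0 = Σ lx·mx = 0 + 0 + 0.56 + 0.34 + 0.387 + 0.105 + 0 = 1.392
R0 > 1, so the population is growing.

growing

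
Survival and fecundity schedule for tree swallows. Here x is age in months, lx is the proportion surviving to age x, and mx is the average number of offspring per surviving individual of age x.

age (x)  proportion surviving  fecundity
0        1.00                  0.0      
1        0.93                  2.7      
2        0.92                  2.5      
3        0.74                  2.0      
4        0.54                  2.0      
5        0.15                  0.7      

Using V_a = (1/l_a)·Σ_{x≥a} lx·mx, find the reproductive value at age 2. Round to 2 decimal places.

lx·mx for x ≥ 2: 2.3, 1.48, 1.08, 0.105 → sum = 4.965
V_2 = 4.965 / l_2 = 4.965 / 0.92 = 5.396739… → 5.40

5.40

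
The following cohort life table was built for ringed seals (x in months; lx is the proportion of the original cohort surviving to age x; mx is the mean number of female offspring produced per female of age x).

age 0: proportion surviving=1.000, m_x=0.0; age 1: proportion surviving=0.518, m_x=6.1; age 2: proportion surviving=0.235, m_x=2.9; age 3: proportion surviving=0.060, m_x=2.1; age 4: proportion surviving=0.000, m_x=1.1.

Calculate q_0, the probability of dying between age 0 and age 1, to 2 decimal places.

q_0 = (l_0 − l_1) / l_0 = (1 − 0.518) / 1
     = 0.482 / 1 = 0.482 → 0.48

0.48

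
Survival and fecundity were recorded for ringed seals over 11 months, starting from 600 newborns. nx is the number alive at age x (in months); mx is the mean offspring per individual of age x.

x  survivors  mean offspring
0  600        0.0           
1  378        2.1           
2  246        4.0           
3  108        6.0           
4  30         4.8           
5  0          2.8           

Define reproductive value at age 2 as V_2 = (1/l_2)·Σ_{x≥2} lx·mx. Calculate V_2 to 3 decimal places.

7.220

lx = nx/n0 = nx/600: 1, 0.63, 0.41, 0.18, 0.05, 0
lx·mx for x ≥ 2: 1.64, 1.08, 0.24, 0 → sum = 2.96
V_2 = 2.96 / l_2 = 2.96 / 0.41 = 7.219512… → 7.220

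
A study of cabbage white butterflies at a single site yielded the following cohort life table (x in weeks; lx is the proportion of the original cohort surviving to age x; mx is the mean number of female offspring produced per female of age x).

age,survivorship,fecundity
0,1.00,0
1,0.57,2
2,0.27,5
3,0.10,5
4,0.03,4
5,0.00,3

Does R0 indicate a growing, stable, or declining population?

R0 = Σ lx·mx = 0 + 1.14 + 1.35 + 0.5 + 0.12 + 0 = 3.11
R0 > 1, so the population is growing.

growing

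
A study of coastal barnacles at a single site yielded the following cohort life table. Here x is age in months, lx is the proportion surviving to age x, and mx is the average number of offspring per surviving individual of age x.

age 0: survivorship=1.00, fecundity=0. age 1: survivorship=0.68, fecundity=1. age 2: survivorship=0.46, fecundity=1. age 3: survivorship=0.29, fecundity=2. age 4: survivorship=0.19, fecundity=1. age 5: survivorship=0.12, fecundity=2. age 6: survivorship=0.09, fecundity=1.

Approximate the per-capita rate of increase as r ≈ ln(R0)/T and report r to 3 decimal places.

R0 = Σ lx·mx = 0 + 0.68 + 0.46 + 0.58 + 0.19 + 0.24 + 0.09 = 2.24
Σ x·lx·mx = 5.84; T = 5.84/2.24 = 2.60714…
r ≈ ln(R0)/T = ln(2.24)/2.60714… = 0.30933… → 0.309

0.309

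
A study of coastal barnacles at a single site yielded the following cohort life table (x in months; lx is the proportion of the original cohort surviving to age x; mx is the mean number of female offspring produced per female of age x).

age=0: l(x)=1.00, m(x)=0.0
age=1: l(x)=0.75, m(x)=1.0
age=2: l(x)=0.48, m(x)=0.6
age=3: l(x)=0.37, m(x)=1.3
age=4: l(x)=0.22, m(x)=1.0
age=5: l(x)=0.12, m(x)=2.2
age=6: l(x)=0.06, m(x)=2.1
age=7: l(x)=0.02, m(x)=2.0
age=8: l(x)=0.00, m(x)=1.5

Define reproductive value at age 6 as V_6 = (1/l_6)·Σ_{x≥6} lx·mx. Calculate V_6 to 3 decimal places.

lx·mx for x ≥ 6: 0.126, 0.04, 0 → sum = 0.166
V_6 = 0.166 / l_6 = 0.166 / 0.06 = 2.766667… → 2.767

2.767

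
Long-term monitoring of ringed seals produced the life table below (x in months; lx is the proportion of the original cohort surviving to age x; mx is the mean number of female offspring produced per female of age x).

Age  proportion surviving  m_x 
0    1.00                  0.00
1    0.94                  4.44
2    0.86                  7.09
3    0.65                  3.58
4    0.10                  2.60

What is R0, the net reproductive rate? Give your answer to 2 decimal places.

12.86

lx·mx by age: 0, 4.1736, 6.0974, 2.327, 0.26
R0 = Σ lx·mx = 12.858 → 12.86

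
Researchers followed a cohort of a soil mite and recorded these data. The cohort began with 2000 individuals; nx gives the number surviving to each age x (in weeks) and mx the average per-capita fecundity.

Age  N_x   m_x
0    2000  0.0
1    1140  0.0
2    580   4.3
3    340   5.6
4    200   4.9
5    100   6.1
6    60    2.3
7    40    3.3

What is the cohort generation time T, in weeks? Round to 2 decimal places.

3.10

lx = nx/n0 = nx/2000: 1, 0.57, 0.29, 0.17, 0.1, 0.05, 0.03, 0.02
lx·mx: 0, 0, 1.247, 0.952, 0.49, 0.305, 0.069, 0.066 → R0 = 3.129
x·lx·mx: 0, 0, 2.494, 2.856, 1.96, 1.525, 0.414, 0.462 → Σ = 9.711
T = 9.711 / 3.129 = 3.103547… → 3.10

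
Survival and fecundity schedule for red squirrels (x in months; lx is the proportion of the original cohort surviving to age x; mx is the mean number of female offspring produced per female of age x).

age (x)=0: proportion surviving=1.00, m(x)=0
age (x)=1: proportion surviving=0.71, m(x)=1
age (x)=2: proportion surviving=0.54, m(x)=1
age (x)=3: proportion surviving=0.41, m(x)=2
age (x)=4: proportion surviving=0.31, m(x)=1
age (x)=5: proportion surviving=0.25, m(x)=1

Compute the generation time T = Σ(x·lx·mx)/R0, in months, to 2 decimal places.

2.56

lx·mx: 0, 0.71, 0.54, 0.82, 0.31, 0.25 → R0 = 2.63
x·lx·mx: 0, 0.71, 1.08, 2.46, 1.24, 1.25 → Σ = 6.74
T = 6.74 / 2.63 = 2.562738… → 2.56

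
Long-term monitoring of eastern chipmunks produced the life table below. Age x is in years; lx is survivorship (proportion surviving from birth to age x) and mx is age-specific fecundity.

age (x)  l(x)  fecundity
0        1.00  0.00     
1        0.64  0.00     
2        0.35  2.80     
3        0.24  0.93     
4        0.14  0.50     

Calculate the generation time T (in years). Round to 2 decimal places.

2.29

lx·mx: 0, 0, 0.98, 0.2232, 0.07 → R0 = 1.2732
x·lx·mx: 0, 0, 1.96, 0.6696, 0.28 → Σ = 2.9096
T = 2.9096 / 1.2732 = 2.285265… → 2.29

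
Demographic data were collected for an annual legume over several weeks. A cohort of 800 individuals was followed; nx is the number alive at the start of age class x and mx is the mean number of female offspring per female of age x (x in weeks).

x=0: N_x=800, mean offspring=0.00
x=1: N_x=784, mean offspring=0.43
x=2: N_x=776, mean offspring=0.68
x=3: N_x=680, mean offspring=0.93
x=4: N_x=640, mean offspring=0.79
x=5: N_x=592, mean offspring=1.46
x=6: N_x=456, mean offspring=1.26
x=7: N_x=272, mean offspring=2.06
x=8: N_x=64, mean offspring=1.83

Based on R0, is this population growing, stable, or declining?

lx = nx/n0 = nx/800: 1, 0.98, 0.97, 0.85, 0.8, 0.74, 0.57, 0.34, 0.08
R0 = Σ lx·mx = 0 + 0.4214 + 0.6596 + 0.7905 + 0.632 + 1.0804 + 0.7182 + 0.7004 + 0.1464 = 5.1489
R0 > 1, so the population is growing.

growing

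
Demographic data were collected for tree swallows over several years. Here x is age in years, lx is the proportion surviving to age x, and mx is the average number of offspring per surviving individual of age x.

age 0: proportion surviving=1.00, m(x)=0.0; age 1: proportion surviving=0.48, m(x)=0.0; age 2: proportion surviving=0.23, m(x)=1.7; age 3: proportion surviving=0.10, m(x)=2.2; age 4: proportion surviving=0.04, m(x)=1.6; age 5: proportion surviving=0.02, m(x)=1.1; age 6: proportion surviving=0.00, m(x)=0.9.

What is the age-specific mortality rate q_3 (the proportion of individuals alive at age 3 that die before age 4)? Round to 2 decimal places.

0.60

q_3 = (l_3 − l_4) / l_3 = (0.1 − 0.04) / 0.1
     = 0.06 / 0.1 = 0.6 → 0.60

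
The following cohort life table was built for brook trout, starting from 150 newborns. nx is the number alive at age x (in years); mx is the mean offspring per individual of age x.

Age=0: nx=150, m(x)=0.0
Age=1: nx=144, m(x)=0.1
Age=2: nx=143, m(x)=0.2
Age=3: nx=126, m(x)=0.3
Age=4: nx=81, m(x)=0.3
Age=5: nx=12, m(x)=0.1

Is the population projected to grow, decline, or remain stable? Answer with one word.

lx = nx/n0 = nx/150: 1, 0.96, 0.95333…, 0.84, 0.54, 0.08
R0 = Σ lx·mx = 0 + 0.096 + 0.190667… + 0.252 + 0.162 + 0.008 = 0.708667…
R0 < 1, so the population is declining.

declining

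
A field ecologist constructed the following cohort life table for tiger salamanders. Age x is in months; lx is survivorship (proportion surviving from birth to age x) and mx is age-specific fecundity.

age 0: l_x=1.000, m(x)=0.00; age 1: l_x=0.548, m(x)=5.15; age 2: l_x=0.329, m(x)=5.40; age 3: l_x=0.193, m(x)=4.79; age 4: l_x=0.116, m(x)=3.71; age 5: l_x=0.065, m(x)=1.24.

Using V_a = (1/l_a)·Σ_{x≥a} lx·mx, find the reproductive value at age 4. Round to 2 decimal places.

4.40

lx·mx for x ≥ 4: 0.43036, 0.0806 → sum = 0.51096
V_4 = 0.51096 / l_4 = 0.51096 / 0.116 = 4.404828… → 4.40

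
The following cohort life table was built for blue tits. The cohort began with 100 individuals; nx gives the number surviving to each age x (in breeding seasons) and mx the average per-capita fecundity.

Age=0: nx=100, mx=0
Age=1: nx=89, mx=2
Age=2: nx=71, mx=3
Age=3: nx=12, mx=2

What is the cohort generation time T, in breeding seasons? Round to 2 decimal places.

lx = nx/n0 = nx/100: 1, 0.89, 0.71, 0.12
lx·mx: 0, 1.78, 2.13, 0.24 → R0 = 4.15
x·lx·mx: 0, 1.78, 4.26, 0.72 → Σ = 6.76
T = 6.76 / 4.15 = 1.628916… → 1.63

1.63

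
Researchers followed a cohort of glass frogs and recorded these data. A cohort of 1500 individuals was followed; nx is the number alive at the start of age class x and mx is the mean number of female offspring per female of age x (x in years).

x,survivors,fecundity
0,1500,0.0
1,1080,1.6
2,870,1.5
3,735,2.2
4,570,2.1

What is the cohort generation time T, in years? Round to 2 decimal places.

lx = nx/n0 = nx/1500: 1, 0.72, 0.58, 0.49, 0.38
lx·mx: 0, 1.152, 0.87, 1.078, 0.798 → R0 = 3.898
x·lx·mx: 0, 1.152, 1.74, 3.234, 3.192 → Σ = 9.318
T = 9.318 / 3.898 = 2.390457… → 2.39

2.39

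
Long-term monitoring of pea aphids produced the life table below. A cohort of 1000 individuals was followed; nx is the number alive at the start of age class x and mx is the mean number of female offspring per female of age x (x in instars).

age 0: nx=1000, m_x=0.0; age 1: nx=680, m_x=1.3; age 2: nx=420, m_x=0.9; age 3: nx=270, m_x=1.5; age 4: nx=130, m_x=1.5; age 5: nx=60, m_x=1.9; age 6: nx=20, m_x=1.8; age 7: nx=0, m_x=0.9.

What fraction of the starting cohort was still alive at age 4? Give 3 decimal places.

l_4 = n_4/n_0 = 130/1000 = 0.13 → 0.130

0.130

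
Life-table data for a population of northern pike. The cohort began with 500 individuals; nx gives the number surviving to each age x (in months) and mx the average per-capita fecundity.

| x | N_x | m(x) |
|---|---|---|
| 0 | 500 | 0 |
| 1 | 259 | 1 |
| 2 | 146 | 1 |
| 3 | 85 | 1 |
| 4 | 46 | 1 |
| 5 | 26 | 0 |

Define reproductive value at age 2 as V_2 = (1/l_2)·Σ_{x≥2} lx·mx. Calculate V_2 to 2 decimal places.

lx = nx/n0 = nx/500: 1, 0.518, 0.292, 0.17, 0.092, 0.052
lx·mx for x ≥ 2: 0.292, 0.17, 0.092, 0 → sum = 0.554
V_2 = 0.554 / l_2 = 0.554 / 0.292 = 1.89726… → 1.90

1.90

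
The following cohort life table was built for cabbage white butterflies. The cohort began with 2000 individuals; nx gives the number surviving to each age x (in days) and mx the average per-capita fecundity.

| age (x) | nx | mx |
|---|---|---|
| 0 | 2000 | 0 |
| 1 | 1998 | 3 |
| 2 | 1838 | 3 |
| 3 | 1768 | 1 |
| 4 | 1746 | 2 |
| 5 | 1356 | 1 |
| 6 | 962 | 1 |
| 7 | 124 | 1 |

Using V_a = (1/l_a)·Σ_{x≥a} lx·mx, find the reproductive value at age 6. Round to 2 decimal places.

lx = nx/n0 = nx/2000: 1, 0.999, 0.919, 0.884, 0.873, 0.678, 0.481, 0.062
lx·mx for x ≥ 6: 0.481, 0.062 → sum = 0.543
V_6 = 0.543 / l_6 = 0.543 / 0.481 = 1.128898… → 1.13

1.13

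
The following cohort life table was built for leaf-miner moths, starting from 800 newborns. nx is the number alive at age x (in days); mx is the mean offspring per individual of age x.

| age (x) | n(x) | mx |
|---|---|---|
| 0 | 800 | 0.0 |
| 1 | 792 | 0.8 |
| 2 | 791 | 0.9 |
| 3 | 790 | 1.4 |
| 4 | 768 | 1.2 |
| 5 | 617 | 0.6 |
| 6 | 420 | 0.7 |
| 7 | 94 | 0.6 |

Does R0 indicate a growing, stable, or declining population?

lx = nx/n0 = nx/800: 1, 0.99, 0.98875, 0.9875, 0.96, 0.77125, 0.525, 0.1175
R0 = Σ lx·mx = 0 + 0.792 + 0.889875 + 1.3825 + 1.152 + 0.46275 + 0.3675 + 0.0705 = 5.117125
R0 > 1, so the population is growing.

growing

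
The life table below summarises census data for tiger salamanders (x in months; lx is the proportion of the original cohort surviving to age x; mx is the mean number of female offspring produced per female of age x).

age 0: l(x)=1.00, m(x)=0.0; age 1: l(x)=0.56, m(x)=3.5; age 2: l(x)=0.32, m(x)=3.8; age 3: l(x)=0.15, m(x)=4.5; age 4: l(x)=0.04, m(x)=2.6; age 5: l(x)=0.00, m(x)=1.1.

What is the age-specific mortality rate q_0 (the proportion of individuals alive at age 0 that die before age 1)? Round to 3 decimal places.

q_0 = (l_0 − l_1) / l_0 = (1 − 0.56) / 1
     = 0.44 / 1 = 0.44 → 0.440

0.440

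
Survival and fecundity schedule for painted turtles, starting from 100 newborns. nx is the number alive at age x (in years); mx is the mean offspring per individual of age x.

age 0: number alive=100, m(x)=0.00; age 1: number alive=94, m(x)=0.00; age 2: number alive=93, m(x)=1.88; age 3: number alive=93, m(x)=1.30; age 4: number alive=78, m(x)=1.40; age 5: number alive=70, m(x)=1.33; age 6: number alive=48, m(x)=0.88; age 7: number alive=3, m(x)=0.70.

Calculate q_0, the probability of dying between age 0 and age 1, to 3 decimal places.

lx = nx/n0 = nx/100: 1, 0.94, 0.93, 0.93, 0.78, 0.7, 0.48, 0.03
q_0 = (l_0 − l_1) / l_0 = (1 − 0.94) / 1
     = 0.06 / 1 = 0.06 → 0.060

0.060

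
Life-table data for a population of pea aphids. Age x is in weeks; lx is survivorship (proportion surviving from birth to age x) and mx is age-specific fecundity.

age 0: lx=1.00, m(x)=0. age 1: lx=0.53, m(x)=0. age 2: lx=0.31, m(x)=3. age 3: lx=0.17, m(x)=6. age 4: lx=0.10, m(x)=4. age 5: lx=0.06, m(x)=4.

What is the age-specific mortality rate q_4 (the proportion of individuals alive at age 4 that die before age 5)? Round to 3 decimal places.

0.400

q_4 = (l_4 − l_5) / l_4 = (0.1 − 0.06) / 0.1
     = 0.04 / 0.1 = 0.4 → 0.400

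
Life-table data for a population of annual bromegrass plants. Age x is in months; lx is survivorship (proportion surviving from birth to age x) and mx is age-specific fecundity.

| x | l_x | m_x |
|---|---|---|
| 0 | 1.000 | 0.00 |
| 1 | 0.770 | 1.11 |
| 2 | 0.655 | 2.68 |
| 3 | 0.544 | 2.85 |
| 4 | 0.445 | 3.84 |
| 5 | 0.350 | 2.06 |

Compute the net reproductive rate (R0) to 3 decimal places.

lx·mx by age: 0, 0.8547, 1.7554, 1.5504, 1.7088, 0.721
R0 = Σ lx·mx = 6.5903 → 6.590

6.590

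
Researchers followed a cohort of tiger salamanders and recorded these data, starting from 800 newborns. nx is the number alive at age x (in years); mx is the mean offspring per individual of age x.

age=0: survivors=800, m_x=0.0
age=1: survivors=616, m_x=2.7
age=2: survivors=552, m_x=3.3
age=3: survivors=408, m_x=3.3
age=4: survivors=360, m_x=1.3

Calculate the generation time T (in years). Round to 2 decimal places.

lx = nx/n0 = nx/800: 1, 0.77, 0.69, 0.51, 0.45
lx·mx: 0, 2.079, 2.277, 1.683, 0.585 → R0 = 6.624
x·lx·mx: 0, 2.079, 4.554, 5.049, 2.34 → Σ = 14.022
T = 14.022 / 6.624 = 2.116848… → 2.12

2.12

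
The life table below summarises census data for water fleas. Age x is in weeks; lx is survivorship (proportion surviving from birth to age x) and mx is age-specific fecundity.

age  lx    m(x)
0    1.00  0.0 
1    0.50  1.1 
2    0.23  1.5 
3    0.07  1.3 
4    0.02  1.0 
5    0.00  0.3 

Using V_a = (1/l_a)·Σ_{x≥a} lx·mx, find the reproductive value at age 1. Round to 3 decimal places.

lx·mx for x ≥ 1: 0.55, 0.345, 0.091, 0.02, 0 → sum = 1.006
V_1 = 1.006 / l_1 = 1.006 / 0.5 = 2.012 → 2.012

2.012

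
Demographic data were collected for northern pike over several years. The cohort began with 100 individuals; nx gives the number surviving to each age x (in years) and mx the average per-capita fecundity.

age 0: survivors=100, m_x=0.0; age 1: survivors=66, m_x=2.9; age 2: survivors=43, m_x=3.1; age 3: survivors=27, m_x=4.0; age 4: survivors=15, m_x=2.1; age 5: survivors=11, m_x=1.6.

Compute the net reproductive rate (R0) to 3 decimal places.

4.818

lx = nx/n0 = nx/100: 1, 0.66, 0.43, 0.27, 0.15, 0.11
lx·mx by age: 0, 1.914, 1.333, 1.08, 0.315, 0.176
R0 = Σ lx·mx = 4.818 → 4.818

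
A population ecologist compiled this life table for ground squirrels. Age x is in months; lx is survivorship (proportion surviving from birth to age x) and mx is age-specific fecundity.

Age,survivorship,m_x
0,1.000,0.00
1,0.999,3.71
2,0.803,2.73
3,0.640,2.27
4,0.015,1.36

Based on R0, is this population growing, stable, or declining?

growing

R0 = Σ lx·mx = 0 + 3.70629 + 2.19219 + 1.4528 + 0.0204 = 7.37168
R0 > 1, so the population is growing.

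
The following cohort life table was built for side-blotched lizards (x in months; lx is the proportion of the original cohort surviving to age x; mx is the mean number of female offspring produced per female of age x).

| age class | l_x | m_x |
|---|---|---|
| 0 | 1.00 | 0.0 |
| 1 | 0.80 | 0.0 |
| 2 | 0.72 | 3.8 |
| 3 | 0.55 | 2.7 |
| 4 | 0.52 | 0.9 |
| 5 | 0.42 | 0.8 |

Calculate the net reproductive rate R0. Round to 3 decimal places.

5.025

lx·mx by age: 0, 0, 2.736, 1.485, 0.468, 0.336
R0 = Σ lx·mx = 5.025 → 5.025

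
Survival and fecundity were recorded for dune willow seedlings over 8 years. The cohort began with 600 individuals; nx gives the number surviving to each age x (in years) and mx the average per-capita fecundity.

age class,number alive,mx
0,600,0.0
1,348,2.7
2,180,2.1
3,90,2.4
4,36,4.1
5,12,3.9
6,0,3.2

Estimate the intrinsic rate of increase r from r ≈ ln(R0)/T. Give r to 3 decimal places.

lx = nx/n0 = nx/600: 1, 0.58, 0.3, 0.15, 0.06, 0.02, 0
R0 = Σ lx·mx = 0 + 1.566 + 0.63 + 0.36 + 0.246 + 0.078 + 0 = 2.88
Σ x·lx·mx = 5.28; T = 5.28/2.88 = 1.83333…
r ≈ ln(R0)/T = ln(2.88)/1.83333… = 0.57698… → 0.577

0.577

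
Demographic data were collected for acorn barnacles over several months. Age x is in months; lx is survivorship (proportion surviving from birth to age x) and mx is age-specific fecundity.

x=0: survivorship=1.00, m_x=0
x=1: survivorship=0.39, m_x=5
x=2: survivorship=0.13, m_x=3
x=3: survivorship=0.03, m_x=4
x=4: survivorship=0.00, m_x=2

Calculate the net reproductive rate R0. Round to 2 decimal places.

2.46

lx·mx by age: 0, 1.95, 0.39, 0.12, 0
R0 = Σ lx·mx = 2.46 → 2.46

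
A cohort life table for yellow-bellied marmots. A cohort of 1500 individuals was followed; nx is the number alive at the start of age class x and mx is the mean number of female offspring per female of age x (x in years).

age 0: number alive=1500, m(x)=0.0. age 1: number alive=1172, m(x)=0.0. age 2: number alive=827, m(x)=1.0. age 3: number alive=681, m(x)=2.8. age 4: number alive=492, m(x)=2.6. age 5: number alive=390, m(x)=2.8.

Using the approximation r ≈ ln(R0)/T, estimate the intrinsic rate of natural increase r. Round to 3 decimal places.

0.348

lx = nx/n0 = nx/1500: 1, 0.78133…, 0.55133…, 0.454, 0.328, 0.26
R0 = Σ lx·mx = 0 + 0 + 0.55133… + 1.2712 + 0.8528 + 0.728 = 3.403333…
Σ x·lx·mx = 11.967467…; T = 11.967467…/3.403333… = 3.5164…
r ≈ ln(R0)/T = ln(3.403333…)/3.5164… = 0.3483… → 0.348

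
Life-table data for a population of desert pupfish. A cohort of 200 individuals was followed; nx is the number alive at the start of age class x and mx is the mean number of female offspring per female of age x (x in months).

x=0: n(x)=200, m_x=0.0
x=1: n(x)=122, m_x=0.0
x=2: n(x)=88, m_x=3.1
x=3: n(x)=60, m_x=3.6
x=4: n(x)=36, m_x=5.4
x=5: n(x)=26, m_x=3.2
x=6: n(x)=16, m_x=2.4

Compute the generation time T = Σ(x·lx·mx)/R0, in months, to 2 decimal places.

lx = nx/n0 = nx/200: 1, 0.61, 0.44, 0.3, 0.18, 0.13, 0.08
lx·mx: 0, 0, 1.364, 1.08, 0.972, 0.416, 0.192 → R0 = 4.024
x·lx·mx: 0, 0, 2.728, 3.24, 3.888, 2.08, 1.152 → Σ = 13.088
T = 13.088 / 4.024 = 3.252485… → 3.25

3.25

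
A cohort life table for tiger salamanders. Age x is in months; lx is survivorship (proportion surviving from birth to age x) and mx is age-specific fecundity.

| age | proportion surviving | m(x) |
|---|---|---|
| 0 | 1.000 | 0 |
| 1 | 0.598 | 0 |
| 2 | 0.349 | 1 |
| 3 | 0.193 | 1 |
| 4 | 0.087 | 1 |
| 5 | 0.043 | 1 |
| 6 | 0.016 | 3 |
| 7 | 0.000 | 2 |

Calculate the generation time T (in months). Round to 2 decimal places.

2.96

lx·mx: 0, 0, 0.349, 0.193, 0.087, 0.043, 0.048, 0 → R0 = 0.72
x·lx·mx: 0, 0, 0.698, 0.579, 0.348, 0.215, 0.288, 0 → Σ = 2.128
T = 2.128 / 0.72 = 2.955556… → 2.96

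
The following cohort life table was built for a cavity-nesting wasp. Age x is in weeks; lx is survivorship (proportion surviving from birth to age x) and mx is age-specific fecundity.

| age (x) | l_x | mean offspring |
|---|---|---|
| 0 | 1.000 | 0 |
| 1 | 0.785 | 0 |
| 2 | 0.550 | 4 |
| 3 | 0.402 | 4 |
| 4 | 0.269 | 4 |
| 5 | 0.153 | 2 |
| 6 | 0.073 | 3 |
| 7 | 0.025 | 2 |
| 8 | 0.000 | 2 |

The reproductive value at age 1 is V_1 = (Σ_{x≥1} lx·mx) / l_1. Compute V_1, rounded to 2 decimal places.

lx·mx for x ≥ 1: 0, 2.2, 1.608, 1.076, 0.306, 0.219, 0.05, 0 → sum = 5.459
V_1 = 5.459 / l_1 = 5.459 / 0.785 = 6.95414… → 6.95

6.95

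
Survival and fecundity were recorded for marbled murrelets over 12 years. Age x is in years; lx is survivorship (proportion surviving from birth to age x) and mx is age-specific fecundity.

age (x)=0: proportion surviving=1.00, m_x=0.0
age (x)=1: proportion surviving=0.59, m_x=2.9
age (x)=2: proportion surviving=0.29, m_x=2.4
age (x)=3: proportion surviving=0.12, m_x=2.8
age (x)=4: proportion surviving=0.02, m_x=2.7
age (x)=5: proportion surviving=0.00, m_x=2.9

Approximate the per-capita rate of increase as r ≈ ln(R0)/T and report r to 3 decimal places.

R0 = Σ lx·mx = 0 + 1.711 + 0.696 + 0.336 + 0.054 + 0 = 2.797
Σ x·lx·mx = 4.327; T = 4.327/2.797 = 1.54701…
r ≈ ln(R0)/T = ln(2.797)/1.54701… = 0.66486… → 0.665

0.665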